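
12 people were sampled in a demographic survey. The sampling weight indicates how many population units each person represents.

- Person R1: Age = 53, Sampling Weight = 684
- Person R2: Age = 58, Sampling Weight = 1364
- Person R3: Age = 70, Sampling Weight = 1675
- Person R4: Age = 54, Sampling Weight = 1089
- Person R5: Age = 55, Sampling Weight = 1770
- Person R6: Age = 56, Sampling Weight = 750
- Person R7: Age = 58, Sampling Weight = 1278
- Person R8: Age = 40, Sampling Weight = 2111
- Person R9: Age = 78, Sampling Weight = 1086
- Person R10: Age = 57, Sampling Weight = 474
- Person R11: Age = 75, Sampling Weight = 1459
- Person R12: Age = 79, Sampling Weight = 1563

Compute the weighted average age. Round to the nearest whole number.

61

Weighted sum = 53×684 + 58×1364 + 70×1675 + 54×1089 + 55×1770 + 56×750 + 58×1278 + 40×2111 + 78×1086 + 57×474 + 75×1459 + 79×1563
  = 36252 + 79112 + 117250 + 58806 + 97350 + 42000 + 74124 + 84440 + 84708 + 27018 + 109425 + 123477 = 933962
Sum of weights = 684 + 1364 + 1675 + 1089 + 1770 + 750 + 1278 + 2111 + 1086 + 474 + 1459 + 1563 = 15303
Weighted mean = 933962 / 15303 = 61.031301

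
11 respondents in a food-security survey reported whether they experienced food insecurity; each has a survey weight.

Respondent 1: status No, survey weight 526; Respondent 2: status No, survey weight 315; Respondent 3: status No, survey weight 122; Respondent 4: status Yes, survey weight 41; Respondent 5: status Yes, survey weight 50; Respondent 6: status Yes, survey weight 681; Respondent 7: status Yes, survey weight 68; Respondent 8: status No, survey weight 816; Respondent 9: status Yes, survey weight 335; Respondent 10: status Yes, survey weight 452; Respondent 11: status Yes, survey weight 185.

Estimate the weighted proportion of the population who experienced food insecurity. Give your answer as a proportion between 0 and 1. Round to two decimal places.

Sum of weights for 'Yes' = 41 + 50 + 681 + 68 + 335 + 452 + 185 = 1812
Total weight = 526 + 315 + 122 + 41 + 50 + 681 + 68 + 816 + 335 + 452 + 185 = 3591
Weighted proportion = 1812 / 3591 = 0.50459482

0.50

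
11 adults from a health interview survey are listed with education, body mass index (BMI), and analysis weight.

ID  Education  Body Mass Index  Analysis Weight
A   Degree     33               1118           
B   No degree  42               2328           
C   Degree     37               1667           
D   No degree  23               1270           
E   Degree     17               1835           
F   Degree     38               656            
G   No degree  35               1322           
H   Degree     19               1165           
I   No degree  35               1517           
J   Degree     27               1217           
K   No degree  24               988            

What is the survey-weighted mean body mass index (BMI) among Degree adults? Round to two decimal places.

Degree rows: A, C, E, F, H, J
Weighted sum = 33×1118 + 37×1667 + 17×1835 + 38×656 + 19×1165 + 27×1217
  = 209690
Sum of weights = 1118 + 1667 + 1835 + 656 + 1165 + 1217 = 7658
Weighted mean = 209690 / 7658 = 27.381823

27.38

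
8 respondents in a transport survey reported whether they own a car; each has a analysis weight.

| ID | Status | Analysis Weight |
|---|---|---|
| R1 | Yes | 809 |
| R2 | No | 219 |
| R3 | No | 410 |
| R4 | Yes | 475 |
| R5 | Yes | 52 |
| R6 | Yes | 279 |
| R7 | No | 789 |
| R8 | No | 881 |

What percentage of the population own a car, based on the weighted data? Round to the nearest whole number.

Sum of weights for 'Yes' = 809 + 475 + 52 + 279 = 1615
Total weight = 809 + 219 + 410 + 475 + 52 + 279 + 789 + 881 = 3914
Weighted proportion = 1615 / 3914 = 0.41262136 → 41.262136%

41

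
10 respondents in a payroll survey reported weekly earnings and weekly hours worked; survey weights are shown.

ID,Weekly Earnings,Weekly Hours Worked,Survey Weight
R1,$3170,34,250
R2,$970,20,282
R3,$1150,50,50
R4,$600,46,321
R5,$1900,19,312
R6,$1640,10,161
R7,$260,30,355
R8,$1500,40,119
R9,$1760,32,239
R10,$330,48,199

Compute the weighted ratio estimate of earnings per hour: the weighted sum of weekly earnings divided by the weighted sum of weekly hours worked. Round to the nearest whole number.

41

Σ wᵢ·y = 3170×250 + 970×282 + 1150×50 + 600×321 + 1900×312 + 1640×161 + 260×355 + 1500×119 + 1760×239 + 330×199
  = 792500 + 273540 + 57500 + 192600 + 592800 + 264040 + 92300 + 178500 + 420640 + 65670 = 2930090
Σ wᵢ·x = 34×250 + 20×282 + 50×50 + 46×321 + 19×312 + 10×161 + 30×355 + 40×119 + 32×239 + 48×199
  = 71554
Ratio = 2930090 / 71554 = 40.949353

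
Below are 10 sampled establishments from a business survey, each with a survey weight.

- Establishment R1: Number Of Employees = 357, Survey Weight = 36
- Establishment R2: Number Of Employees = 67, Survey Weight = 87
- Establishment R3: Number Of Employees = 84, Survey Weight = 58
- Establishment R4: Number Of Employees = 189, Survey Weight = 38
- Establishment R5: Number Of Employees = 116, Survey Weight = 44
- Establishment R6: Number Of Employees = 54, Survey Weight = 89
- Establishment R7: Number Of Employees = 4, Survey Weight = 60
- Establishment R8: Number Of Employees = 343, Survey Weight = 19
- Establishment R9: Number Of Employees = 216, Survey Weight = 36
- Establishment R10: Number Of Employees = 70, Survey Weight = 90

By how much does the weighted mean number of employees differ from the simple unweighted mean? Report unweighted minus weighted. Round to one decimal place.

Unweighted sum = 357 + 67 + 84 + 189 + 116 + 54 + 4 + 343 + 216 + 70 = 1500
Unweighted mean = 1500 / 10 = 150
Weighted sum = 357×36 + 67×87 + 84×58 + 189×38 + 116×44 + 54×89 + 4×60 + 343×19 + 216×36 + 70×90
  = 61478
Sum of weights = 36 + 87 + 58 + 38 + 44 + 89 + 60 + 19 + 36 + 90 = 557
Weighted mean = 61478 / 557 = 110.37343
Difference (unweighted minus weighted) = 39.626571

39.6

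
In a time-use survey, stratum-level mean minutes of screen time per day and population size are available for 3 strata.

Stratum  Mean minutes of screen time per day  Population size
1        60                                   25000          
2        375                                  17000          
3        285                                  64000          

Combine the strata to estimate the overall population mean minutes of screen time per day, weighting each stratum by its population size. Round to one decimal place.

246.4

Σ Nₕ·x̄ₕ = 26115000
Σ Nₕ = 106000
Overall mean = 26115000 / 106000 = 246.36792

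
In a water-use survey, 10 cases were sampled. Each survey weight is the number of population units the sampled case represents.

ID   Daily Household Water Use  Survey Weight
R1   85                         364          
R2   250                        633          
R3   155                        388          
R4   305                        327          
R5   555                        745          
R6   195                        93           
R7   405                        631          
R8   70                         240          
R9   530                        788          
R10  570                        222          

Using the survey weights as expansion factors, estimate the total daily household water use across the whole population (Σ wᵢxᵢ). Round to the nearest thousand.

Weighted total = 85×364 + 250×633 + 155×388 + 305×327 + 555×745 + 195×93 + 405×631 + 70×240 + 530×788 + 570×222
  = 30940 + 158250 + 60140 + 99735 + 413475 + 18135 + 255555 + 16800 + 417640 + 126540 = 1597210

1597000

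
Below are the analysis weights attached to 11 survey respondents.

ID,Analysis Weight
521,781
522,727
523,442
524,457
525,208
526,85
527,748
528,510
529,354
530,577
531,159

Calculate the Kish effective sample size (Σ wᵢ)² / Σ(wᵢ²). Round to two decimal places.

Σ wᵢ = 781 + 727 + 442 + 457 + 208 + 85 + 748 + 510 + 354 + 577 + 159 = 5048
Σ wᵢ² = 2896322
n_eff = 5048² / 2896322 = 25482304 / 2896322 = 8.7981599

8.80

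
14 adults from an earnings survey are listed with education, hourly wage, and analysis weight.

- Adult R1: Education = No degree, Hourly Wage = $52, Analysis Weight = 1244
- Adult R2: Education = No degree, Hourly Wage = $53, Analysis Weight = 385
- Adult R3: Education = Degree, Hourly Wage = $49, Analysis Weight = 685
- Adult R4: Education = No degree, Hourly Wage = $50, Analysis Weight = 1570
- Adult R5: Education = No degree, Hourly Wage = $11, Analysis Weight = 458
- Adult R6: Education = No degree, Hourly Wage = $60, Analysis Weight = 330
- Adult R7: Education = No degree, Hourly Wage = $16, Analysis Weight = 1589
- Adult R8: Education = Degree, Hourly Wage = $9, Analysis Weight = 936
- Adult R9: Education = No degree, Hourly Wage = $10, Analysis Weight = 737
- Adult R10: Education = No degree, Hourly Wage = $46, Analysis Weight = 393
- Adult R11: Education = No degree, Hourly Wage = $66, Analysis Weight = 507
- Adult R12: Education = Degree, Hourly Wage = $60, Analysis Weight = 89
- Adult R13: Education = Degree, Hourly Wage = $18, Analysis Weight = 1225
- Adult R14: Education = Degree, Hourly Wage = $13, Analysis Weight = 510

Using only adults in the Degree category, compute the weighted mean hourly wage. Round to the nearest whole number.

Degree rows: R3, R8, R12, R13, R14
Weighted sum = 49×685 + 9×936 + 60×89 + 18×1225 + 13×510
  = 33565 + 8424 + 5340 + 22050 + 6630 = 76009
Sum of weights = 685 + 936 + 89 + 1225 + 510 = 3445
Weighted mean = 76009 / 3445 = 22.06357

22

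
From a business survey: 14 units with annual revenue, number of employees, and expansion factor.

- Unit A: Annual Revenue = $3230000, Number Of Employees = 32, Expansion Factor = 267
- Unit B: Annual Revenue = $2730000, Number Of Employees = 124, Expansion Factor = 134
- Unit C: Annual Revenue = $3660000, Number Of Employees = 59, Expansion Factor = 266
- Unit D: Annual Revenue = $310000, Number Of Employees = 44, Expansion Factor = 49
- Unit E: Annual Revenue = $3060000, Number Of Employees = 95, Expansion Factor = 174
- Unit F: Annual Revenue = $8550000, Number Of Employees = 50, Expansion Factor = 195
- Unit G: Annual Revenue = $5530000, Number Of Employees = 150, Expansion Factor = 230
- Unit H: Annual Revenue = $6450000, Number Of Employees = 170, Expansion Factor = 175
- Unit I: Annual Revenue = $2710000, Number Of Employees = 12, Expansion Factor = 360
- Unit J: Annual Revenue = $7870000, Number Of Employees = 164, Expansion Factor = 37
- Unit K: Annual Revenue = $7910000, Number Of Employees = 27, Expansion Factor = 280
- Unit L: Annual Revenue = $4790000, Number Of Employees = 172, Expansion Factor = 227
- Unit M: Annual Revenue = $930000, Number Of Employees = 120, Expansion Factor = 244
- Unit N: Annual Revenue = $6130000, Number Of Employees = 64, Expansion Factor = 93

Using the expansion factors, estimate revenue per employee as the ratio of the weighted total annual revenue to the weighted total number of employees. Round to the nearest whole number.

Σ wᵢ·y = 12183250000
Σ wᵢ·x = 225764
Ratio = 12183250000 / 225764 = 53964.538

53965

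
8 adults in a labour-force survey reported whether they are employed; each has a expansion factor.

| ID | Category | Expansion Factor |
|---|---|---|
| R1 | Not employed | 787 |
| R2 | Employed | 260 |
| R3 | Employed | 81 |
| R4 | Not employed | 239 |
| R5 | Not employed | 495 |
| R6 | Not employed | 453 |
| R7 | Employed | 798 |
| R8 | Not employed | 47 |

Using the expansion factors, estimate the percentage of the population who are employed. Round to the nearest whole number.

Sum of weights for 'Employed' = 260 + 81 + 798 = 1139
Total weight = 787 + 260 + 81 + 239 + 495 + 453 + 798 + 47 = 3160
Weighted proportion = 1139 / 3160 = 0.36044304 → 36.044304%

36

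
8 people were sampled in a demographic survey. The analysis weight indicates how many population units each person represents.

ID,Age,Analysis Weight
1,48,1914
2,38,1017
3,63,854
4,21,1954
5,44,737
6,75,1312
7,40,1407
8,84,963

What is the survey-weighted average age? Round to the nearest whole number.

49

Weighted sum = 48×1914 + 38×1017 + 63×854 + 21×1954 + 44×737 + 75×1312 + 40×1407 + 84×963
  = 493354
Sum of weights = 1914 + 1017 + 854 + 1954 + 737 + 1312 + 1407 + 963 = 10158
Weighted mean = 493354 / 10158 = 48.568025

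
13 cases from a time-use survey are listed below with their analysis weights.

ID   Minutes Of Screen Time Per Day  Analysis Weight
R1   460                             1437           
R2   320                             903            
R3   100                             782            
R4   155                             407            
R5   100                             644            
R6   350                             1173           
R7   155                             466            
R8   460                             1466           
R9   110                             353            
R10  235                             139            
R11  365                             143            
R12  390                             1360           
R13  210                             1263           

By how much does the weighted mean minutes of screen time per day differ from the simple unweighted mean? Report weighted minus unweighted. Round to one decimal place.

Unweighted sum = 3410
Unweighted mean = 3410 / 13 = 262.30769
Weighted sum = 3232125
Sum of weights = 10536
Weighted mean = 3232125 / 10536 = 306.76965
Difference (weighted minus unweighted) = 44.461955

44.5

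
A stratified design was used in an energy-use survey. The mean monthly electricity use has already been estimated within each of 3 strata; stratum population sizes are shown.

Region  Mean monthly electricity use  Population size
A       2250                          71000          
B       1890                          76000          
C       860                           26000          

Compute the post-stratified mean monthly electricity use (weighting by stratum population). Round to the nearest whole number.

1883

Σ Nₕ·x̄ₕ = 325750000
Σ Nₕ = 71000 + 76000 + 26000 = 173000
Overall mean = 325750000 / 173000 = 1882.948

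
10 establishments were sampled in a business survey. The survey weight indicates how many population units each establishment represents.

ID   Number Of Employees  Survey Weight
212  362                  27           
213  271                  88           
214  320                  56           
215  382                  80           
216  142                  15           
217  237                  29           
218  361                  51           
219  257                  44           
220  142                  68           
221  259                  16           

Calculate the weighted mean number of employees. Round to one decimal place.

Weighted sum = 362×27 + 271×88 + 320×56 + 382×80 + 142×15 + 237×29 + 361×51 + 257×44 + 142×68 + 259×16
  = 9774 + 23848 + 17920 + 30560 + 2130 + 6873 + 18411 + 11308 + 9656 + 4144 = 134624
Sum of weights = 27 + 88 + 56 + 80 + 15 + 29 + 51 + 44 + 68 + 16 = 474
Weighted mean = 134624 / 474 = 284.01688

284.0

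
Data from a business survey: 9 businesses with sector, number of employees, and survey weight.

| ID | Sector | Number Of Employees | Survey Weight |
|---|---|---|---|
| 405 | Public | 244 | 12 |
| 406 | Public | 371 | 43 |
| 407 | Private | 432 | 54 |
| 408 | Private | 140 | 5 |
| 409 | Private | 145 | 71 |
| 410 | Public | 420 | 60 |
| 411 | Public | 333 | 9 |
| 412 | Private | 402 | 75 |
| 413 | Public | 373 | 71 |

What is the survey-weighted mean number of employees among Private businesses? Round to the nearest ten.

Private rows: 407, 408, 409, 412
Weighted sum = 432×54 + 140×5 + 145×71 + 402×75
  = 64473
Sum of weights = 205
Weighted mean = 64473 / 205 = 314.50244

310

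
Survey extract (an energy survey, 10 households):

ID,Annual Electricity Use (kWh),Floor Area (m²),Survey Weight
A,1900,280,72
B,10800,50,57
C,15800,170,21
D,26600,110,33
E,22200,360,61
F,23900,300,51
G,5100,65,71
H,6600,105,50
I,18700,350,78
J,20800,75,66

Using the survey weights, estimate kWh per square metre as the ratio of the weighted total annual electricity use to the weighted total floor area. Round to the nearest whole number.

Σ wᵢ·y = 1900×72 + 10800×57 + 15800×21 + 26600×33 + 22200×61 + 23900×51 + 5100×71 + 6600×50 + 18700×78 + 20800×66
  = 136800 + 615600 + 331800 + 877800 + 1354200 + 1218900 + 362100 + 330000 + 1458600 + 1372800 = 8058600
Σ wᵢ·x = 280×72 + 50×57 + 170×21 + 110×33 + 360×61 + 300×51 + 65×71 + 105×50 + 350×78 + 75×66
  = 20160 + 2850 + 3570 + 3630 + 21960 + 15300 + 4615 + 5250 + 27300 + 4950 = 109585
Ratio = 8058600 / 109585 = 73.537437

74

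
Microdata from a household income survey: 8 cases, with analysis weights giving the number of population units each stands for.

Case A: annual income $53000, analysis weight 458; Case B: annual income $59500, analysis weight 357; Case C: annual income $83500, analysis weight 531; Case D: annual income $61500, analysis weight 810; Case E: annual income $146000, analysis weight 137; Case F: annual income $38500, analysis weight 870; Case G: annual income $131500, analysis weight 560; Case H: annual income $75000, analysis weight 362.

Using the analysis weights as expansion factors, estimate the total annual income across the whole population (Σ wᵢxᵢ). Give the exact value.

Weighted total = 53000×458 + 59500×357 + 83500×531 + 61500×810 + 146000×137 + 38500×870 + 131500×560 + 75000×362
  = 24274000 + 21241500 + 44338500 + 49815000 + 20002000 + 33495000 + 73640000 + 27150000 = 293956000

293956000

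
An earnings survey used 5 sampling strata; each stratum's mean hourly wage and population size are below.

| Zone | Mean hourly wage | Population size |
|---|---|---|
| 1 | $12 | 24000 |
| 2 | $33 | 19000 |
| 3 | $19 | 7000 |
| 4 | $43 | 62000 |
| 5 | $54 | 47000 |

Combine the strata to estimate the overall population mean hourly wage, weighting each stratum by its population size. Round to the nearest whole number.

Σ Nₕ·x̄ₕ = 12×24000 + 33×19000 + 19×7000 + 43×62000 + 54×47000
  = 288000 + 627000 + 133000 + 2666000 + 2538000 = 6252000
Σ Nₕ = 24000 + 19000 + 7000 + 62000 + 47000 = 159000
Overall mean = 6252000 / 159000 = 39.320755

39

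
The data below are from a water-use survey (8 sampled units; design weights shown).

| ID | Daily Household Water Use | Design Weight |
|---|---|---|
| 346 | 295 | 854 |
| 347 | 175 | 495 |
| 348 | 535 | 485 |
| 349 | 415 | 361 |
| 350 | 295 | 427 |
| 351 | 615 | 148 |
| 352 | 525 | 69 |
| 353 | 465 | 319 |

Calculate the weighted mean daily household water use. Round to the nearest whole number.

364

Weighted sum = 295×854 + 175×495 + 535×485 + 415×361 + 295×427 + 615×148 + 525×69 + 465×319
  = 1149390
Sum of weights = 3158
Weighted mean = 1149390 / 3158 = 363.96137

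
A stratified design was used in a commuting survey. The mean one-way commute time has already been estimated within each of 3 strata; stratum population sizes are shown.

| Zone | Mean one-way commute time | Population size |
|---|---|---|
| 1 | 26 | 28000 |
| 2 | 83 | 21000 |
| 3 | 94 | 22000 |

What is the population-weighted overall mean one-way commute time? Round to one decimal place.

63.9

Σ Nₕ·x̄ₕ = 26×28000 + 83×21000 + 94×22000
  = 4539000
Σ Nₕ = 28000 + 21000 + 22000 = 71000
Overall mean = 4539000 / 71000 = 63.929577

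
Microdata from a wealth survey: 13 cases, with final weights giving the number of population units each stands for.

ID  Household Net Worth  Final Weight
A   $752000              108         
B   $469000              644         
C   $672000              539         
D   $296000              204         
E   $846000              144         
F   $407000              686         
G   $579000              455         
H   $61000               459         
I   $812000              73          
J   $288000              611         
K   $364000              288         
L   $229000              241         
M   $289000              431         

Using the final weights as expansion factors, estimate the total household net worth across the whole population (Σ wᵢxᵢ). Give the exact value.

Weighted total = 2018138000

2018138000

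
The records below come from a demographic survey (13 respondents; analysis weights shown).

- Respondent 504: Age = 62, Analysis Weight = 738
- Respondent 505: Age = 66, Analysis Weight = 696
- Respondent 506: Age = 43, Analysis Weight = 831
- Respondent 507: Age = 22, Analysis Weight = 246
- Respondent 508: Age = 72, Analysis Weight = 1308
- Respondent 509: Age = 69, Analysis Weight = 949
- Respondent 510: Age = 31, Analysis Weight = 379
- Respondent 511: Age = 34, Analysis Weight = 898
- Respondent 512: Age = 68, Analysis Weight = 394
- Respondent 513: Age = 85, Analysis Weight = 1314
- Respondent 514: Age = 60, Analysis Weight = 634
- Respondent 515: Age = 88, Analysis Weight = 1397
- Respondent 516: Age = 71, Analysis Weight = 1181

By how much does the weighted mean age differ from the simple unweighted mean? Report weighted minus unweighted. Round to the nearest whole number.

Unweighted sum = 771
Unweighted mean = 771 / 13 = 59.307692
Weighted sum = 718084
Sum of weights = 10965
Weighted mean = 718084 / 10965 = 65.488737
Difference (weighted minus unweighted) = 6.1810446

6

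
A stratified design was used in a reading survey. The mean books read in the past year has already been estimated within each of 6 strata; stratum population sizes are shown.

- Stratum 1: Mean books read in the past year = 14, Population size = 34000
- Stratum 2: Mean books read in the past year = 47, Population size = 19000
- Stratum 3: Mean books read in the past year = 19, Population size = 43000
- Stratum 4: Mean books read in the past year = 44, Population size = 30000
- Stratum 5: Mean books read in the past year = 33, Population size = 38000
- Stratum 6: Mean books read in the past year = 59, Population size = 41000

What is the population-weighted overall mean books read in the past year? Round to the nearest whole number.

35

Σ Nₕ·x̄ₕ = 14×34000 + 47×19000 + 19×43000 + 44×30000 + 33×38000 + 59×41000
  = 476000 + 893000 + 817000 + 1320000 + 1254000 + 2419000 = 7179000
Σ Nₕ = 34000 + 19000 + 43000 + 30000 + 38000 + 41000 = 205000
Overall mean = 7179000 / 205000 = 35.019512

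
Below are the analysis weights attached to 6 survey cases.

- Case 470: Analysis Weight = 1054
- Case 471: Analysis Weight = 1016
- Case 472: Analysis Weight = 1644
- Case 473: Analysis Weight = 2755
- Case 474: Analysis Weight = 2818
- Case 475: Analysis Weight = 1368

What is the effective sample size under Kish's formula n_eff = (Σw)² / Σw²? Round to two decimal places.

Σ wᵢ = 1054 + 1016 + 1644 + 2755 + 2818 + 1368 = 10655
Σ wᵢ² = 1110916 + 1032256 + 2702736 + 7590025 + 7941124 + 1871424 = 22248481
n_eff = 10655² / 22248481 = 113529025 / 22248481 = 5.1027765

5.10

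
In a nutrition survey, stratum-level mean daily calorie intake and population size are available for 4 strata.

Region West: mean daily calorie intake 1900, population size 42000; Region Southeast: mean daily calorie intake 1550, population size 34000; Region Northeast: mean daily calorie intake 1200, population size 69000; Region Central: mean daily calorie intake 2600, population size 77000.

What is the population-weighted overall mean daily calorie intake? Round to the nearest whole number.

Σ Nₕ·x̄ₕ = 415500000
Σ Nₕ = 42000 + 34000 + 69000 + 77000 = 222000
Overall mean = 415500000 / 222000 = 1871.6216

1872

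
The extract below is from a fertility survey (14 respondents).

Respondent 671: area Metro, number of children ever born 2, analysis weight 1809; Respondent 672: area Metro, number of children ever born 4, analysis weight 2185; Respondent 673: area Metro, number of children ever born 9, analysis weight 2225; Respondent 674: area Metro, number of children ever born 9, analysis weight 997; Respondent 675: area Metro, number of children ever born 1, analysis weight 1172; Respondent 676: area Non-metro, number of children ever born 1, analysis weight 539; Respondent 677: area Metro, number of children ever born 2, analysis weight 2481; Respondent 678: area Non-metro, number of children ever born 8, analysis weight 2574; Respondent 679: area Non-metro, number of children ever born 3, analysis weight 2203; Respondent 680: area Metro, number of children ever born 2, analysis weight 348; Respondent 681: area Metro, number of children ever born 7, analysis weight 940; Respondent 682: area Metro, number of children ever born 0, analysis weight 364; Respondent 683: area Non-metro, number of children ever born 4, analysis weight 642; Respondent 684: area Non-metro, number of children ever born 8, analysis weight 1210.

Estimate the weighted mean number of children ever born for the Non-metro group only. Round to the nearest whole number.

6

Non-metro rows: 676, 678, 679, 683, 684
Weighted sum = 1×539 + 8×2574 + 3×2203 + 4×642 + 8×1210
  = 539 + 20592 + 6609 + 2568 + 9680 = 39988
Sum of weights = 539 + 2574 + 2203 + 642 + 1210 = 7168
Weighted mean = 39988 / 7168 = 5.578683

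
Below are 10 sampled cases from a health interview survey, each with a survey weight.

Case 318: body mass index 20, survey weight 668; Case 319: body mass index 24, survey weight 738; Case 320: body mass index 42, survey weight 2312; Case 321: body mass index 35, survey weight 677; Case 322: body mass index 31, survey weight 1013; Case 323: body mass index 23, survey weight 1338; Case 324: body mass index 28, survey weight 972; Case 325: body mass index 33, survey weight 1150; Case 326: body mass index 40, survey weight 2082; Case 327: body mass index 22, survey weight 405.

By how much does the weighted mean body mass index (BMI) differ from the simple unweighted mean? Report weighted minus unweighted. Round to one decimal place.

2.9

Unweighted sum = 20 + 24 + 42 + 35 + 31 + 23 + 28 + 33 + 40 + 22 = 298
Unweighted mean = 298 / 10 = 29.8
Weighted sum = 20×668 + 24×738 + 42×2312 + 35×677 + 31×1013 + 23×1338 + 28×972 + 33×1150 + 40×2082 + 22×405
  = 13360 + 17712 + 97104 + 23695 + 31403 + 30774 + 27216 + 37950 + 83280 + 8910 = 371404
Sum of weights = 11355
Weighted mean = 371404 / 11355 = 32.70841
Difference (weighted minus unweighted) = 2.9084104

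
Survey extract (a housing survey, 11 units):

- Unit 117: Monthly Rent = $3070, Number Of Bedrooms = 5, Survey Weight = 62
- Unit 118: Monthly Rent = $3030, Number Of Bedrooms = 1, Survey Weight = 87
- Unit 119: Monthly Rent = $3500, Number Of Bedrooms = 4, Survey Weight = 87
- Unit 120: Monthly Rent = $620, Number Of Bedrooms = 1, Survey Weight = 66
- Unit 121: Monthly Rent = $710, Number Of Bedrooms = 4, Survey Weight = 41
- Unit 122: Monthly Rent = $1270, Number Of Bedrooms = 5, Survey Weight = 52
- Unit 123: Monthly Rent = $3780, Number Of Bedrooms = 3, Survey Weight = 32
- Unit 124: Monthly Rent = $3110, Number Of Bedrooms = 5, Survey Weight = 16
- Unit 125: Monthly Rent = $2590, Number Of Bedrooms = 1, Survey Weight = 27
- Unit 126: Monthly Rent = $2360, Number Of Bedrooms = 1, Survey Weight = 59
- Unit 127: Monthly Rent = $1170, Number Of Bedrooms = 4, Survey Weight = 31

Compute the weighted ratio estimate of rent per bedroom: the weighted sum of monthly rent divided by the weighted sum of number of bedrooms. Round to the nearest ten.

Σ wᵢ·y = 3070×62 + 3030×87 + 3500×87 + 620×66 + 710×41 + 1270×52 + 3780×32 + 3110×16 + 2590×27 + 2360×59 + 1170×31
  = 190340 + 263610 + 304500 + 40920 + 29110 + 66040 + 120960 + 49760 + 69930 + 139240 + 36270 = 1310680
Σ wᵢ·x = 1621
Ratio = 1310680 / 1621 = 808.56262

810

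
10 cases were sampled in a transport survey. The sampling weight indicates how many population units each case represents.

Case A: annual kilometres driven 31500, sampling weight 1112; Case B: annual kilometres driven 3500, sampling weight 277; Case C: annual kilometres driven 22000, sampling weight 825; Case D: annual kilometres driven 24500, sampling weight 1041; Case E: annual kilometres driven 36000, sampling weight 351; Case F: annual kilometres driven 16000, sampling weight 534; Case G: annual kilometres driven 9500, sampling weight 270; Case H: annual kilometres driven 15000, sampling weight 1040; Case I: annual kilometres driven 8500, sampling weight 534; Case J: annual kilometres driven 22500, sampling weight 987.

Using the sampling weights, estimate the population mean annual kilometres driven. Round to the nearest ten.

Weighted sum = 145743500
Sum of weights = 1112 + 277 + 825 + 1041 + 351 + 534 + 270 + 1040 + 534 + 987 = 6971
Weighted mean = 145743500 / 6971 = 20907.115

20910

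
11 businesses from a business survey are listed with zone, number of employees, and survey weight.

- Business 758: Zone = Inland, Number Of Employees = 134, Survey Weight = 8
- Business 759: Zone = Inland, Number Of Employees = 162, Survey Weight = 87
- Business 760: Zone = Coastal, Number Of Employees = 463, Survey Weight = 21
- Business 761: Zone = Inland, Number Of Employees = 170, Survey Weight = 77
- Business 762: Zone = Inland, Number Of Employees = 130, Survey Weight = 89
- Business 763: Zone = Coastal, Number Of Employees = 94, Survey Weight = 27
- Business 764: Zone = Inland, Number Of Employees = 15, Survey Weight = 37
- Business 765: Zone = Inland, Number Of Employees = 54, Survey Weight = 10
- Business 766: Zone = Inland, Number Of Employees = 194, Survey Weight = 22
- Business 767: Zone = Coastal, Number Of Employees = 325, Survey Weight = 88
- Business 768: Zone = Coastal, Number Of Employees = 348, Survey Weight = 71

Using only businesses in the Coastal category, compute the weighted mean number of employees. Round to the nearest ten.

320

Coastal rows: 760, 763, 767, 768
Weighted sum = 463×21 + 94×27 + 325×88 + 348×71
  = 9723 + 2538 + 28600 + 24708 = 65569
Sum of weights = 21 + 27 + 88 + 71 = 207
Weighted mean = 65569 / 207 = 316.75845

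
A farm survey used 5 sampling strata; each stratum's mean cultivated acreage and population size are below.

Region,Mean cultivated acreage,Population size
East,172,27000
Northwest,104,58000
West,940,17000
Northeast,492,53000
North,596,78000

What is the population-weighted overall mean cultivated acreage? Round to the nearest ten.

430

Σ Nₕ·x̄ₕ = 172×27000 + 104×58000 + 940×17000 + 492×53000 + 596×78000
  = 4644000 + 6032000 + 15980000 + 26076000 + 46488000 = 99220000
Σ Nₕ = 27000 + 58000 + 17000 + 53000 + 78000 = 233000
Overall mean = 99220000 / 233000 = 425.83691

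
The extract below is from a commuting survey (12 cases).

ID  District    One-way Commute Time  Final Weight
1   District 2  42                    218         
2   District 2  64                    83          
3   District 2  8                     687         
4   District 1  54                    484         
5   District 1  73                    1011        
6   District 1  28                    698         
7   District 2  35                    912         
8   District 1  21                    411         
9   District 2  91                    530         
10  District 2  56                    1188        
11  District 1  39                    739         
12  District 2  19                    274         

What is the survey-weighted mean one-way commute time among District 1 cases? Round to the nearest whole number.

47

District 1 rows: 4, 5, 6, 8, 11
Weighted sum = 54×484 + 73×1011 + 28×698 + 21×411 + 39×739
  = 156935
Sum of weights = 484 + 1011 + 698 + 411 + 739 = 3343
Weighted mean = 156935 / 3343 = 46.944361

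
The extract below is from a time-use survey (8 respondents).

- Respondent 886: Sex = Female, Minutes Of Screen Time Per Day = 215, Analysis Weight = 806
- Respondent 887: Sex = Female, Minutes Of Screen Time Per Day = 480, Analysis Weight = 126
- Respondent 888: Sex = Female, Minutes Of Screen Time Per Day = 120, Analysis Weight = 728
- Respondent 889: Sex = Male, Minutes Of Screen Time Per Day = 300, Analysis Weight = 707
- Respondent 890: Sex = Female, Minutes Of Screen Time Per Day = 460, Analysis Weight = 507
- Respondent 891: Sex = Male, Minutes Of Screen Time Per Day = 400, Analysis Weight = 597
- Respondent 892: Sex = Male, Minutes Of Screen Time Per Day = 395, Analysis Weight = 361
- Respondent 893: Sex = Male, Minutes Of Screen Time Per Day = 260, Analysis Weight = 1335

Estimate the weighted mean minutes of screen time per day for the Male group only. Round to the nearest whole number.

314

Male rows: 889, 891, 892, 893
Weighted sum = 300×707 + 400×597 + 395×361 + 260×1335
  = 212100 + 238800 + 142595 + 347100 = 940595
Sum of weights = 707 + 597 + 361 + 1335 = 3000
Weighted mean = 940595 / 3000 = 313.53167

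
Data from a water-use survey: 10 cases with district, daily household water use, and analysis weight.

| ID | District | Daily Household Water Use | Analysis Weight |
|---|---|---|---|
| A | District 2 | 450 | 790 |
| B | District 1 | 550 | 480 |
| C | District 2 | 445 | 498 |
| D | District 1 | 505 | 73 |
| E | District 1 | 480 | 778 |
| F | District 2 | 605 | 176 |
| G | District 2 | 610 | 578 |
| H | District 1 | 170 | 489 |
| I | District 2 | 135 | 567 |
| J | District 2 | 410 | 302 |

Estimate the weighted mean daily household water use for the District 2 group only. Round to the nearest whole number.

425

District 2 rows: A, C, F, G, I, J
Weighted sum = 450×790 + 445×498 + 605×176 + 610×578 + 135×567 + 410×302
  = 355500 + 221610 + 106480 + 352580 + 76545 + 123820 = 1236535
Sum of weights = 2911
Weighted mean = 1236535 / 2911 = 424.78014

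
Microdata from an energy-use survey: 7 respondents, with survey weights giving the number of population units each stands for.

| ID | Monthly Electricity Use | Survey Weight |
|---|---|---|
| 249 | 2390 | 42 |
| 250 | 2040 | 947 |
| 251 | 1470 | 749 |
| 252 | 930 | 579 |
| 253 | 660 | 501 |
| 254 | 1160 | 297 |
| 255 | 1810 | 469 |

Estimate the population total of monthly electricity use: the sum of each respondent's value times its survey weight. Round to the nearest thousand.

Weighted total = 2390×42 + 2040×947 + 1470×749 + 930×579 + 660×501 + 1160×297 + 1810×469
  = 5195830

5196000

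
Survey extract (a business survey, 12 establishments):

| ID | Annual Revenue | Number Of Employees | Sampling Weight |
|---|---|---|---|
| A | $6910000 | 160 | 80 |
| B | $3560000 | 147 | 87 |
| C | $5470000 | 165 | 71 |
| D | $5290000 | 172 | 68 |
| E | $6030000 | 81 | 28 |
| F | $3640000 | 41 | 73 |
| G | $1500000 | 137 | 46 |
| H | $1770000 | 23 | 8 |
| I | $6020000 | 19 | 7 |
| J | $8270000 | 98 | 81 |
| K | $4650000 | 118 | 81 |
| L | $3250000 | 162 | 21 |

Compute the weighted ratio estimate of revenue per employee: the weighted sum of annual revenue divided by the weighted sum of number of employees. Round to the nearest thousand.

Σ wᵢ·y = 6910000×80 + 3560000×87 + 5470000×71 + 5290000×68 + 6030000×28 + 3640000×73 + 1500000×46 + 1770000×8 + 6020000×7 + 8270000×81 + 4650000×81 + 3250000×21
  = 552800000 + 309720000 + 388370000 + 359720000 + 168840000 + 265720000 + 69000000 + 14160000 + 42140000 + 669870000 + 376650000 + 68250000 = 3285240000
Σ wᵢ·x = 160×80 + 147×87 + 165×71 + 172×68 + 81×28 + 41×73 + 137×46 + 23×8 + 19×7 + 98×81 + 118×81 + 162×21
  = 12800 + 12789 + 11715 + 11696 + 2268 + 2993 + 6302 + 184 + 133 + 7938 + 9558 + 3402 = 81778
Ratio = 3285240000 / 81778 = 40172.663

40000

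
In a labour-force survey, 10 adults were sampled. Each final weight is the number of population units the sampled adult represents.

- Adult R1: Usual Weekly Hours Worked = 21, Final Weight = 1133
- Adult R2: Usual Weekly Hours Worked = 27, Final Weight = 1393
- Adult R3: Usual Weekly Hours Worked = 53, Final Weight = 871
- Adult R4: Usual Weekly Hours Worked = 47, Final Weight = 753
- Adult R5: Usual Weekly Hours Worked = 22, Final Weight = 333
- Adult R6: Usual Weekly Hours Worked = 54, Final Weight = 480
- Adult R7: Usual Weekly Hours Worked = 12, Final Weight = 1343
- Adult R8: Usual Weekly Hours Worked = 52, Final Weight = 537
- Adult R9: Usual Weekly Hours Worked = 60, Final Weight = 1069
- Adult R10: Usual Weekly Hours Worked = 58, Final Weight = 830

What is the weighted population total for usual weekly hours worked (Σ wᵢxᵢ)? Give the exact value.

332524

Weighted total = 21×1133 + 27×1393 + 53×871 + 47×753 + 22×333 + 54×480 + 12×1343 + 52×537 + 60×1069 + 58×830
  = 23793 + 37611 + 46163 + 35391 + 7326 + 25920 + 16116 + 27924 + 64140 + 48140 = 332524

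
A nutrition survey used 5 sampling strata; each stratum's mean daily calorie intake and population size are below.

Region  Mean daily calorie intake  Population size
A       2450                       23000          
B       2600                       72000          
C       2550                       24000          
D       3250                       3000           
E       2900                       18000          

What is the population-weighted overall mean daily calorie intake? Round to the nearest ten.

2620

Σ Nₕ·x̄ₕ = 2450×23000 + 2600×72000 + 2550×24000 + 3250×3000 + 2900×18000
  = 56350000 + 187200000 + 61200000 + 9750000 + 52200000 = 366700000
Σ Nₕ = 23000 + 72000 + 24000 + 3000 + 18000 = 140000
Overall mean = 366700000 / 140000 = 2619.2857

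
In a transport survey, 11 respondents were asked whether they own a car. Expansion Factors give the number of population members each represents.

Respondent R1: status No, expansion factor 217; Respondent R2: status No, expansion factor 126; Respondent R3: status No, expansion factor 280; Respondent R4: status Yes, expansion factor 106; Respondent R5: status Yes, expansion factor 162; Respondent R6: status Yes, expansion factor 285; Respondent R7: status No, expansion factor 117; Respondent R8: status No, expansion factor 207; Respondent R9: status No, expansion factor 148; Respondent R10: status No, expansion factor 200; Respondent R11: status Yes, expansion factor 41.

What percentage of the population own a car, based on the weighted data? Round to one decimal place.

Sum of weights for 'Yes' = 106 + 162 + 285 + 41 = 594
Total weight = 217 + 126 + 280 + 106 + 162 + 285 + 117 + 207 + 148 + 200 + 41 = 1889
Weighted proportion = 594 / 1889 = 0.31445209 → 31.445209%

31.4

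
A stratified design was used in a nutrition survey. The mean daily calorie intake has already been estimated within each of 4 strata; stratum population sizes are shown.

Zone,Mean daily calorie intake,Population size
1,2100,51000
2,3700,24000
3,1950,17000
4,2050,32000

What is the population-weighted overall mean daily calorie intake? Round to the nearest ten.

Σ Nₕ·x̄ₕ = 2100×51000 + 3700×24000 + 1950×17000 + 2050×32000
  = 294650000
Σ Nₕ = 51000 + 24000 + 17000 + 32000 = 124000
Overall mean = 294650000 / 124000 = 2376.2097

2380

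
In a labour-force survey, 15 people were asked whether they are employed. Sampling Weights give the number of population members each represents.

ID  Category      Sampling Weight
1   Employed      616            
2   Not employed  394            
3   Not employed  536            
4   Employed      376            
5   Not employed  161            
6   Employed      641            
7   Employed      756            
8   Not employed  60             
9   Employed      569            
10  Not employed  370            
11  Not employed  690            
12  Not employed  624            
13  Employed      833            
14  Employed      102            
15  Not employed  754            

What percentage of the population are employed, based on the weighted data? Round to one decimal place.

Sum of weights for 'Employed' = 616 + 376 + 641 + 756 + 569 + 833 + 102 = 3893
Total weight = 7482
Weighted proportion = 3893 / 7482 = 0.52031542 → 52.031542%

52.0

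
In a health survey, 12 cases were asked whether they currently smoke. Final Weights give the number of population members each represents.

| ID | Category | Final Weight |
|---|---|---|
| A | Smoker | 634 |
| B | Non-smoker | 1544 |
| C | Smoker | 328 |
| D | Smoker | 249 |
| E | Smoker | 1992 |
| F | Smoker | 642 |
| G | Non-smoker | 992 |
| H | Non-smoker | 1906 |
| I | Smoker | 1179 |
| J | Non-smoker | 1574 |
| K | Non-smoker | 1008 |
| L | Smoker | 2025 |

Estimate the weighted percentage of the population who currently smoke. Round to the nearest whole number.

Sum of weights for 'Smoker' = 634 + 328 + 249 + 1992 + 642 + 1179 + 2025 = 7049
Total weight = 634 + 1544 + 328 + 249 + 1992 + 642 + 992 + 1906 + 1179 + 1574 + 1008 + 2025 = 14073
Weighted proportion = 7049 / 14073 = 0.50088823 → 50.088823%

50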